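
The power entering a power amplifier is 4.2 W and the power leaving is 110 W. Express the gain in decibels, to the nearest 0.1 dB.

Power is a power quantity, so gain = 10·log₁₀(P_out/P_in).
10·log₁₀(110/4.2) = 10·log₁₀(26.19) = 14.2 dB.

14.2 dB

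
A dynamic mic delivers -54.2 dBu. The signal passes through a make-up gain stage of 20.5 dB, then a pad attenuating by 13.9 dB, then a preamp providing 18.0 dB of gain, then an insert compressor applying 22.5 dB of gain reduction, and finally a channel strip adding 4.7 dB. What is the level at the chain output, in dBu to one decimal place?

Gain stages sum in dB:
-54.2 + 20.5 − 13.9 + 18.0 − 22.5 + 4.7 = -47.4 dBu.

-47.4 dBu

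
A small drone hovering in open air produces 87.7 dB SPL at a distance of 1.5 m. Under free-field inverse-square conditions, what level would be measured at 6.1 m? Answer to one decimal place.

75.5 dB SPL

Free-field point source: level drops by 20·log₁₀ of the distance ratio.
ΔL = −20·log₁₀(6.1/1.5) = -12.18 dB, so L₂ = 87.7 + (-12.18) = 75.5 dB SPL.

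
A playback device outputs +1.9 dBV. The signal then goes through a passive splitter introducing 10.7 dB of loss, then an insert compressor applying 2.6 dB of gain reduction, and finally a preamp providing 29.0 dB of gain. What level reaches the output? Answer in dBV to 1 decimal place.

In dB, series stages simply add:
+1.9 − 10.7 − 2.6 + 29.0 = +17.6 dBV.

+17.6 dBV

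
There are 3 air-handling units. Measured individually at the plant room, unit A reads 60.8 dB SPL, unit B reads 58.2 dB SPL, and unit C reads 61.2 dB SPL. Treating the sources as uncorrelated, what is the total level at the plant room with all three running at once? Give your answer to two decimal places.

Uncorrelated sources add in intensity (power), not in dB.
L_total = 10·log₁₀(10^(60.8/10) + 10^(58.2/10) + 10^(61.2/10)) = 10·log₁₀(3181000) = 65.03 dB SPL.

65.03 dB SPL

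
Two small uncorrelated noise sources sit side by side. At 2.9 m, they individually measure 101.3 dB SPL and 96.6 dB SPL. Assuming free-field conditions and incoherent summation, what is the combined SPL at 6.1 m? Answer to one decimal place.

96.1 dB SPL

Combined at 2.9 m: 10·log₁₀(10^(101.3/10)+10^(96.6/10)) = 102.57 dB SPL.
Then apply −20·log₁₀(6.1/2.9) = -6.46 dB → 96.1 dB SPL.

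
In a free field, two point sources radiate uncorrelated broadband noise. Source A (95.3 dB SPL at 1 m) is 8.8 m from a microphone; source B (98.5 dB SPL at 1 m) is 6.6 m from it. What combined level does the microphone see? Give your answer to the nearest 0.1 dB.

83.1 dB SPL

At the listener: L_A = 95.3 − 20·log₁₀(8.8) = 76.41 dB; L_B = 98.5 − 20·log₁₀(6.6) = 82.11 dB.
Combined: 10·log₁₀(10^(76.41/10)+10^(82.11/10)) = 83.1 dB SPL.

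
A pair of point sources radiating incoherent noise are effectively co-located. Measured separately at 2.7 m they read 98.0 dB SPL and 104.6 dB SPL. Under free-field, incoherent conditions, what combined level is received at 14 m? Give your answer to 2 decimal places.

Combined at 2.7 m: 10·log₁₀(10^(98.0/10)+10^(104.6/10)) = 105.459 dB SPL.
Then apply −20·log₁₀(14/2.7) = -14.295 dB → 91.16 dB SPL.

91.16 dB SPL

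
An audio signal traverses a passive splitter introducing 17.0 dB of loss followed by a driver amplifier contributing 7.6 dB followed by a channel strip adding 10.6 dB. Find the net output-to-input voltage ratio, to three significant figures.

1.15

Net gain = (−17.0) + 7.6 + 10.6 = 1.2 dB.
Voltage ratio = 10^(1.2/20) = 1.15.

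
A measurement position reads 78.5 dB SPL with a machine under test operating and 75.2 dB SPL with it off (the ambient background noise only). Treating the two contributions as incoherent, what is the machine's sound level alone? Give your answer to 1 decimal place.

Background correction is a power subtraction:
L_src = 10·log₁₀(10^(78.5/10) − 10^(75.2/10)) = 10·log₁₀(37680000) = 75.8 dB SPL.

75.8 dB SPL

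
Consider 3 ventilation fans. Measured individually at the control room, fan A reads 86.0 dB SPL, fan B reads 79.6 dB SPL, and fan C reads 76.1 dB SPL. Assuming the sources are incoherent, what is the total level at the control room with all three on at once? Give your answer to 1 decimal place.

Add the sources as powers (linear), then convert back to dB:
L_total = 10·log₁₀(10^(86.0/10) + 10^(79.6/10) + 10^(76.1/10)) = 10·log₁₀(530000000) = 87.2 dB SPL.

87.2 dB SPL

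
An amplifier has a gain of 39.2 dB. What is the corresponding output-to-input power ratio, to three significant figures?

Power ratio = 10^(dB/10).
10^(39.2/10) = 10^(3.920) = 8320.

8320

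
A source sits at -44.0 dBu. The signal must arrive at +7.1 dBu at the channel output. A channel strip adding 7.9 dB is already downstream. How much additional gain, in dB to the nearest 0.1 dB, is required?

43.2 dB

The required make-up gain is the shortfall in the dB sum.
G = +7.1 − (-44.0) − 7.9 = 43.2 dB.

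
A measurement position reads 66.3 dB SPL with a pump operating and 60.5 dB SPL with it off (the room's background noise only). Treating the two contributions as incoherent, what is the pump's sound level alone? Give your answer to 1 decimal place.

65.0 dB SPL

Background correction is a power subtraction:
L_src = 10·log₁₀(10^(66.3/10) − 10^(60.5/10)) = 10·log₁₀(3144000) = 65.0 dB SPL.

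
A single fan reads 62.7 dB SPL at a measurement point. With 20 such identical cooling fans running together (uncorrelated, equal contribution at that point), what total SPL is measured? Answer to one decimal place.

20 equal incoherent sources raise the level by 10·log₁₀(20) = 13.01 dB.
L_total = 62.7 + 13.01 = 75.7 dB SPL.

75.7 dB SPL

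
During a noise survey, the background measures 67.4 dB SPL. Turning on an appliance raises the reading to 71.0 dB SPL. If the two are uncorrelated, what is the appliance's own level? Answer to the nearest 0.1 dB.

68.5 dB SPL

Subtract intensities: L_src = 10·log₁₀(10^(L_total/10) − 10^(L_bg/10)).
L_src = 10·log₁₀(10^(71.0/10) − 10^(67.4/10)) = 10·log₁₀(7094000) = 68.5 dB SPL.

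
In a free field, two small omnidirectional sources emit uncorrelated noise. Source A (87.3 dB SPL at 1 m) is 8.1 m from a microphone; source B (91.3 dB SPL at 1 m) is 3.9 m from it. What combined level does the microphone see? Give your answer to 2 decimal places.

79.86 dB SPL

At the listener: L_A = 87.3 − 20·log₁₀(8.1) = 69.130 dB; L_B = 91.3 − 20·log₁₀(3.9) = 79.479 dB.
Combined: 10·log₁₀(10^(69.130/10)+10^(79.479/10)) = 79.86 dB SPL.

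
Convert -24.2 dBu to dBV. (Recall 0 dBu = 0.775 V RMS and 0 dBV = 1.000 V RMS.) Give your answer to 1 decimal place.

The offset between the scales is 20·log₁₀(0.775/1.000) = −2.214 dB.
So dBV = -24.2 − 2.214 = -26.4 dBV.

-26.4 dBV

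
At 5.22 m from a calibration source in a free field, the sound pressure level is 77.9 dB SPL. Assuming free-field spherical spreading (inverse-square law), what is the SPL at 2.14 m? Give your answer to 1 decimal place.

For a point source in a free field, ΔL = −20·log₁₀(d₂/d₁).
ΔL = −20·log₁₀(2.14/5.22) = 7.75 dB, so L₂ = 77.9 + (7.75) = 85.6 dB SPL.

85.6 dB SPL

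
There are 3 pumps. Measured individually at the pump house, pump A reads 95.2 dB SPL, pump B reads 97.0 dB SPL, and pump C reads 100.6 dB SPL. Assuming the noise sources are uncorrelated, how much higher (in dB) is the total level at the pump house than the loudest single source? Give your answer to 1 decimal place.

2.4 dB

Uncorrelated sources add in intensity (power), not in dB.
L_total = 10·log₁₀(10^(95.2/10) + 10^(97.0/10) + 10^(100.6/10)) = 102.97 dB SPL.
Excess over the loudest (100.6 dB): 102.97 − 100.6 = 2.4 dB.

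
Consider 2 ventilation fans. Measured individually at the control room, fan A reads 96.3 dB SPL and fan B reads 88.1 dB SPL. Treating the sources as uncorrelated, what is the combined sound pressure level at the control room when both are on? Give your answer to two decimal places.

96.91 dB SPL

Uncorrelated sources add in intensity (power), not in dB.
L_total = 10·log₁₀(10^(96.3/10) + 10^(88.1/10)) = 10·log₁₀(4911000000) = 96.91 dB SPL.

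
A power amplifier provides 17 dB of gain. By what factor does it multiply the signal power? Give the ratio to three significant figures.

50.1

Power ratio = 10^(dB/10).
10^(17/10) = 10^(1.700) = 50.1.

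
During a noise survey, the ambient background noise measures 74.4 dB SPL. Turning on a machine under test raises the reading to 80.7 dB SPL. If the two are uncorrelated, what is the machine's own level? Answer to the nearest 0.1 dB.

79.5 dB SPL

Subtract intensities: L_src = 10·log₁₀(10^(L_total/10) − 10^(L_bg/10)).
L_src = 10·log₁₀(10^(80.7/10) − 10^(74.4/10)) = 10·log₁₀(89950000) = 79.5 dB SPL.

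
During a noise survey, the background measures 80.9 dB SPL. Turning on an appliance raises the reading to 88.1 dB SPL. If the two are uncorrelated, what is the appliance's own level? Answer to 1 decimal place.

Background correction is a power subtraction:
L_src = 10·log₁₀(10^(88.1/10) − 10^(80.9/10)) = 10·log₁₀(522600000) = 87.2 dB SPL.

87.2 dB SPL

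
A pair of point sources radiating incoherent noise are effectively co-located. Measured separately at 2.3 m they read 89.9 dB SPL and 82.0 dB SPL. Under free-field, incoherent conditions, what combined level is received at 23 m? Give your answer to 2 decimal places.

70.55 dB SPL

Combined at 2.3 m: 10·log₁₀(10^(89.9/10)+10^(82.0/10)) = 90.553 dB SPL.
Then apply −20·log₁₀(23/2.3) = -20.000 dB → 70.55 dB SPL.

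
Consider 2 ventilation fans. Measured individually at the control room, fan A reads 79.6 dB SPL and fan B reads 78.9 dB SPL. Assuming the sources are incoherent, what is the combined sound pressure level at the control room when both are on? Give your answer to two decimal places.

82.27 dB SPL

Incoherent sources sum as intensities:
L_total = 10·log₁₀(10^(79.6/10) + 10^(78.9/10)) = 10·log₁₀(168800000) = 82.27 dB SPL.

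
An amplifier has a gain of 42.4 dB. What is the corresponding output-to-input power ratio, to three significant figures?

17400

Power ratio = 10^(dB/10).
10^(42.4/10) = 10^(4.240) = 17400.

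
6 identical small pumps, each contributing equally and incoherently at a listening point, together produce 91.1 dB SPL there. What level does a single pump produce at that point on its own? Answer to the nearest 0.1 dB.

6 equal incoherent sources add 10·log₁₀(6) = 7.78 dB over one source.
L_one = 91.1 − 7.78 = 83.3 dB SPL.

83.3 dB SPL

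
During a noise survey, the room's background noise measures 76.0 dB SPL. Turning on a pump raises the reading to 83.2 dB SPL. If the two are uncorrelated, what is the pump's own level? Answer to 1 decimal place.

Background correction is a power subtraction:
L_src = 10·log₁₀(10^(83.2/10) − 10^(76.0/10)) = 10·log₁₀(169100000) = 82.3 dB SPL.

82.3 dB SPL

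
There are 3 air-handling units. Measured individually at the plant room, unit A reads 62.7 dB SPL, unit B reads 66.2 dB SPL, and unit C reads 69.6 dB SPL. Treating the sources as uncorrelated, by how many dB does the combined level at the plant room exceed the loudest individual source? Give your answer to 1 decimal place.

Uncorrelated sources add in intensity (power), not in dB.
L_total = 10·log₁₀(10^(62.7/10) + 10^(66.2/10) + 10^(69.6/10)) = 71.80 dB SPL.
Excess over the loudest (69.6 dB): 71.80 − 69.6 = 2.2 dB.

2.2 dB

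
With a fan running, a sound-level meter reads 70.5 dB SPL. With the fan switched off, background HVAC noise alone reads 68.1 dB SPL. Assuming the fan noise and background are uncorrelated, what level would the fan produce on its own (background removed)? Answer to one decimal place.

Remove the background by subtracting linear intensities:
L_src = 10·log₁₀(10^(70.5/10) − 10^(68.1/10)) = 10·log₁₀(4764000) = 66.8 dB SPL.

66.8 dB SPL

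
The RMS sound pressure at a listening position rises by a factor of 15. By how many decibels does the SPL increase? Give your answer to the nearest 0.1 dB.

23.5 dB

SPL change from a pressure ratio uses the 20·log₁₀ form:
20·log₁₀(15) = 23.5 dB.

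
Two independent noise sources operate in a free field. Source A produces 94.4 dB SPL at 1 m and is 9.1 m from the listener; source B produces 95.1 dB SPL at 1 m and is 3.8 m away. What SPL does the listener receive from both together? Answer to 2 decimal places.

At the listener: L_A = 94.4 − 20·log₁₀(9.1) = 75.219 dB; L_B = 95.1 − 20·log₁₀(3.8) = 83.504 dB.
Combined: 10·log₁₀(10^(75.219/10)+10^(83.504/10)) = 84.11 dB SPL.

84.11 dB SPL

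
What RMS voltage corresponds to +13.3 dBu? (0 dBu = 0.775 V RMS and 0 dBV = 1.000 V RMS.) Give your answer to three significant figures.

3.58 V

V = 0.775 V × 10^(+13.3/20).
= 0.775 × 4.624 = 3.58 V.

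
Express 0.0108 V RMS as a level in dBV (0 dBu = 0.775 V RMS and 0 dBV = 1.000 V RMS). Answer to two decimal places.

dBV = 20·log₁₀(V / 1.000 V).
20·log₁₀(0.0108/1.000) = -39.33 dBV.

-39.33 dBV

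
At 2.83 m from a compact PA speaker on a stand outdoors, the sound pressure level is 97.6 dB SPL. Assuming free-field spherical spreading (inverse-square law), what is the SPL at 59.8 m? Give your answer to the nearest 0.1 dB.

Free-field point source: level drops by 20·log₁₀ of the distance ratio.
ΔL = −20·log₁₀(59.8/2.83) = -26.50 dB, so L₂ = 97.6 + (-26.50) = 71.1 dB SPL.

71.1 dB SPL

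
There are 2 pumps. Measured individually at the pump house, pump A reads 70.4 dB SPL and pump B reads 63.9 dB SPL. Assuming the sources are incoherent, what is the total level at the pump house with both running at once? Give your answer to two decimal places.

71.28 dB SPL

Add the sources as powers (linear), then convert back to dB:
L_total = 10·log₁₀(10^(70.4/10) + 10^(63.9/10)) = 10·log₁₀(13420000) = 71.28 dB SPL.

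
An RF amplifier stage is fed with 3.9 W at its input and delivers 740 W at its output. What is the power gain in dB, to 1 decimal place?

22.8 dB

For a power ratio, dB = 10·log₁₀(P₂/P₁).
10·log₁₀(740/3.9) = 10·log₁₀(189.7) = 22.8 dB.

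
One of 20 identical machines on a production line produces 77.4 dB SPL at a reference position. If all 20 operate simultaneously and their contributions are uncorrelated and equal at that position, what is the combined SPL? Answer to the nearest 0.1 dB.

90.4 dB SPL

20 equal incoherent sources raise the level by 10·log₁₀(20) = 13.01 dB.
L_total = 77.4 + 13.01 = 90.4 dB SPL.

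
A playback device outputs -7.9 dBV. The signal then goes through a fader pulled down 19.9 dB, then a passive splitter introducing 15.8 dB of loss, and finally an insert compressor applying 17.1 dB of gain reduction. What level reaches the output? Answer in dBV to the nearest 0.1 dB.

In dB, series stages simply add:
-7.9 − 19.9 − 15.8 − 17.1 = -60.7 dBV.

-60.7 dBV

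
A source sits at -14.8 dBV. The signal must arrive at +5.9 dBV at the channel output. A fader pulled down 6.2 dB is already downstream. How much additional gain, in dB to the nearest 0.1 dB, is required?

The required make-up gain is the shortfall in the dB sum.
G = +5.9 − (-14.8) + 6.2 = 26.9 dB.

26.9 dB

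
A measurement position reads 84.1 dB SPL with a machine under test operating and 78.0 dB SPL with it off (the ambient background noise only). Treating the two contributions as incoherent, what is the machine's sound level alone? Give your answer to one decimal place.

82.9 dB SPL

Remove the background by subtracting linear intensities:
L_src = 10·log₁₀(10^(84.1/10) − 10^(78.0/10)) = 10·log₁₀(193900000) = 82.9 dB SPL.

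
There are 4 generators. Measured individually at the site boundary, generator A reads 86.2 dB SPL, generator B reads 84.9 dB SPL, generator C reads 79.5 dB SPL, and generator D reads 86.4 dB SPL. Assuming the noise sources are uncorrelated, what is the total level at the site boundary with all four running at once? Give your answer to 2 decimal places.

Add the sources as powers (linear), then convert back to dB:
L_total = 10·log₁₀(10^(86.2/10) + 10^(84.9/10) + 10^(79.5/10) + 10^(86.4/10)) = 10·log₁₀(1252000000) = 90.97 dB SPL.

90.97 dB SPL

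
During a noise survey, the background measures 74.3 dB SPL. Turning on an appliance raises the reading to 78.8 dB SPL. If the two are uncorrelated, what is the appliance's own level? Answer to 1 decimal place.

76.9 dB SPL

Remove the background by subtracting linear intensities:
L_src = 10·log₁₀(10^(78.8/10) − 10^(74.3/10)) = 10·log₁₀(48940000) = 76.9 dB SPL.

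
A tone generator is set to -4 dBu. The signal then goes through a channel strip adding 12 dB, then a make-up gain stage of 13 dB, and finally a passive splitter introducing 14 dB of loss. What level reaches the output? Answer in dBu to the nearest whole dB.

Cascaded gains and losses add directly in dB.
-4 + 12 + 13 − 14 = +7 dBu.

+7 dBu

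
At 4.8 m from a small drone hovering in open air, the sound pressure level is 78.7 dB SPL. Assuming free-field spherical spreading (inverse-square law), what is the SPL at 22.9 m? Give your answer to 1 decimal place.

For a point source in a free field, ΔL = −20·log₁₀(d₂/d₁).
ΔL = −20·log₁₀(22.9/4.8) = -13.57 dB, so L₂ = 78.7 + (-13.57) = 65.1 dB SPL.

65.1 dB SPL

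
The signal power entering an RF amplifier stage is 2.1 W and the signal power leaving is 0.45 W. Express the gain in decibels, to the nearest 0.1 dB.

-6.7 dB

Power is a power quantity, so gain = 10·log₁₀(P_out/P_in).
10·log₁₀(0.45/2.1) = 10·log₁₀(0.2143) = -6.7 dB.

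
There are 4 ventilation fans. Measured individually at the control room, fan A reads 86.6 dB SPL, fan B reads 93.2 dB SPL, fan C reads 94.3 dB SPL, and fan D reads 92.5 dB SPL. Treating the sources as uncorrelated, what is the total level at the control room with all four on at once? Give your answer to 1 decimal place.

Incoherent sources sum as intensities:
L_total = 10·log₁₀(10^(86.6/10) + 10^(93.2/10) + 10^(94.3/10) + 10^(92.5/10)) = 10·log₁₀(7016000000) = 98.5 dB SPL.

98.5 dB SPL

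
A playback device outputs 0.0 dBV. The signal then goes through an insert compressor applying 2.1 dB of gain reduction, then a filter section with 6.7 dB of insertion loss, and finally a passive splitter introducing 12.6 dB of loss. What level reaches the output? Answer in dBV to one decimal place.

-21.4 dBV

In dB, series stages simply add:
0.0 − 2.1 − 6.7 − 12.6 = -21.4 dBV.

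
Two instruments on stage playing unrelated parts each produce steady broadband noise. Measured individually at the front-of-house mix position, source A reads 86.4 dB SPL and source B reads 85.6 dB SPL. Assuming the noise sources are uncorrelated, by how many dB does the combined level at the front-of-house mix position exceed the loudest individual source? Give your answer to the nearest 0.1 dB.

2.6 dB

Add the sources as powers (linear), then convert back to dB:
L_total = 10·log₁₀(10^(86.4/10) + 10^(85.6/10)) = 89.03 dB SPL.
Excess over the loudest (86.4 dB): 89.03 − 86.4 = 2.6 dB.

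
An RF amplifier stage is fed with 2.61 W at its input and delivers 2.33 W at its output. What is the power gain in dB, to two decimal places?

-0.49 dB

Power ratio → dB uses the 10·log₁₀ form:
10·log₁₀(2.33/2.61) = 10·log₁₀(0.8927) = -0.49 dB.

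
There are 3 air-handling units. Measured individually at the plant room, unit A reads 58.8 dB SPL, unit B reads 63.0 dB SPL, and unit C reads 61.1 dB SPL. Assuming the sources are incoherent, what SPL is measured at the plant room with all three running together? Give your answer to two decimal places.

Uncorrelated sources add in intensity (power), not in dB.
L_total = 10·log₁₀(10^(58.8/10) + 10^(63.0/10) + 10^(61.1/10)) = 10·log₁₀(4042000) = 66.07 dB SPL.

66.07 dB SPL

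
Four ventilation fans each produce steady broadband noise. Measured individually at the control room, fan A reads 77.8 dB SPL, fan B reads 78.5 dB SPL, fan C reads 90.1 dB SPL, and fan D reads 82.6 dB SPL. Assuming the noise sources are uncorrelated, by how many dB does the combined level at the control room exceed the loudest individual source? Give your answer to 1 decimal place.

1.2 dB

Incoherent sources sum as intensities:
L_total = 10·log₁₀(10^(77.8/10) + 10^(78.5/10) + 10^(90.1/10) + 10^(82.6/10)) = 91.26 dB SPL.
Excess over the loudest (90.1 dB): 91.26 − 90.1 = 1.2 dB.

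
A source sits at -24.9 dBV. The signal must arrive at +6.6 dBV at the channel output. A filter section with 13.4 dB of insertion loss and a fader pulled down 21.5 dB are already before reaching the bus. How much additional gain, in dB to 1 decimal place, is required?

The required make-up gain is the shortfall in the dB sum.
G = +6.6 − (-24.9) + 13.4 + 21.5 = 66.4 dB.

66.4 dB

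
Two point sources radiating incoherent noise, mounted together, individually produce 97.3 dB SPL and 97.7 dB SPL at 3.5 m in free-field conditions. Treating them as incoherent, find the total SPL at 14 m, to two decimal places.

Combined at 3.5 m: 10·log₁₀(10^(97.3/10)+10^(97.7/10)) = 100.515 dB SPL.
Then apply −20·log₁₀(14/3.5) = -12.041 dB → 88.47 dB SPL.

88.47 dB SPL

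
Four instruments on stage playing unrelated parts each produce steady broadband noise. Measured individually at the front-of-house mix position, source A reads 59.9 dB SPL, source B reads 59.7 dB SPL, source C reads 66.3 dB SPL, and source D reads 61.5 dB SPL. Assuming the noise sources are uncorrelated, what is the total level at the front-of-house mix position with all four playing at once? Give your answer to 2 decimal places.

Add the sources as powers (linear), then convert back to dB:
L_total = 10·log₁₀(10^(59.9/10) + 10^(59.7/10) + 10^(66.3/10) + 10^(61.5/10)) = 10·log₁₀(7589000) = 68.80 dB SPL.

68.80 dB SPL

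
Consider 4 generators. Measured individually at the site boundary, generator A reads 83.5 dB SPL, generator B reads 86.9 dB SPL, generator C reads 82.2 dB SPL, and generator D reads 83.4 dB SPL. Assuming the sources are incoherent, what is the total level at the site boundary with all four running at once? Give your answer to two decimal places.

Incoherent sources sum as intensities:
L_total = 10·log₁₀(10^(83.5/10) + 10^(86.9/10) + 10^(82.2/10) + 10^(83.4/10)) = 10·log₁₀(1098000000) = 90.41 dB SPL.

90.41 dB SPL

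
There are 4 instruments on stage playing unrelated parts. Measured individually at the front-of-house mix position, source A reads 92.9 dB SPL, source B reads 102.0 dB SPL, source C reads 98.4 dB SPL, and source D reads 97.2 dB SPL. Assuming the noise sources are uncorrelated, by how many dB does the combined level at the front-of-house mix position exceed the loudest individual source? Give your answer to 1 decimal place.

Incoherent sources sum as intensities:
L_total = 10·log₁₀(10^(92.9/10) + 10^(102.0/10) + 10^(98.4/10) + 10^(97.2/10)) = 104.77 dB SPL.
Excess over the loudest (102.0 dB): 104.77 − 102.0 = 2.8 dB.

2.8 dB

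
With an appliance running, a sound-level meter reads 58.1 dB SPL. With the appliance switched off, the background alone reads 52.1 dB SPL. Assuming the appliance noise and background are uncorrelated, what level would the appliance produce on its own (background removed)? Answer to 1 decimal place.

56.8 dB SPL

Remove the background by subtracting linear intensities:
L_src = 10·log₁₀(10^(58.1/10) − 10^(52.1/10)) = 10·log₁₀(483500) = 56.8 dB SPL.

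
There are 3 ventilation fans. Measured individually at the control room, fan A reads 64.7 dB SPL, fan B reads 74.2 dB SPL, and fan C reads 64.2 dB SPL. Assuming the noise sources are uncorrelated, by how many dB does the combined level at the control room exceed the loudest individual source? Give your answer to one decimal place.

Add the sources as powers (linear), then convert back to dB:
L_total = 10·log₁₀(10^(64.7/10) + 10^(74.2/10) + 10^(64.2/10)) = 75.04 dB SPL.
Excess over the loudest (74.2 dB): 75.04 − 74.2 = 0.8 dB.

0.8 dB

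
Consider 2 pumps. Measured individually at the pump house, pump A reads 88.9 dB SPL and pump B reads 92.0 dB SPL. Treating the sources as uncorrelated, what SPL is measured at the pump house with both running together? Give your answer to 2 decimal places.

Add the sources as powers (linear), then convert back to dB:
L_total = 10·log₁₀(10^(88.9/10) + 10^(92.0/10)) = 10·log₁₀(2361000000) = 93.73 dB SPL.

93.73 dB SPL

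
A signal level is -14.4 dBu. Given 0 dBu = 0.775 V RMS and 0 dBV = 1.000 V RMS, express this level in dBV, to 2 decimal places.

-16.61 dBV

The offset between the scales is 20·log₁₀(0.775/1.000) = −2.214 dB.
So dBV = -14.4 − 2.214 = -16.61 dBV.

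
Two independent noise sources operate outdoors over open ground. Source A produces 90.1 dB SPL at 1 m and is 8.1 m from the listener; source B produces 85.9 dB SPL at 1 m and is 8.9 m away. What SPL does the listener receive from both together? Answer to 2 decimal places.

73.12 dB SPL

At the listener: L_A = 90.1 − 20·log₁₀(8.1) = 71.930 dB; L_B = 85.9 − 20·log₁₀(8.9) = 66.912 dB.
Combined: 10·log₁₀(10^(71.930/10)+10^(66.912/10)) = 73.12 dB SPL.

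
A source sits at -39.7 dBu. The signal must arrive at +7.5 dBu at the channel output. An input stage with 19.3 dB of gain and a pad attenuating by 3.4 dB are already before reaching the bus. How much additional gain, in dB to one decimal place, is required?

31.3 dB

The required make-up gain is the shortfall in the dB sum.
G = +7.5 − (-39.7) − 19.3 + 3.4 = 31.3 dB.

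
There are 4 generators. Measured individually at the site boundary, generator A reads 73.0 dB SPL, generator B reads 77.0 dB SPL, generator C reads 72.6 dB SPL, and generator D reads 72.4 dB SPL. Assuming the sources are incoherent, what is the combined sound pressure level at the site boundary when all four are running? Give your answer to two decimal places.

80.24 dB SPL

Add the sources as powers (linear), then convert back to dB:
L_total = 10·log₁₀(10^(73.0/10) + 10^(77.0/10) + 10^(72.6/10) + 10^(72.4/10)) = 10·log₁₀(105600000) = 80.24 dB SPL.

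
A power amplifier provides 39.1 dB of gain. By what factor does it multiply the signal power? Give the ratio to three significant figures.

8130

Power ratio = 10^(dB/10).
10^(39.1/10) = 10^(3.910) = 8130.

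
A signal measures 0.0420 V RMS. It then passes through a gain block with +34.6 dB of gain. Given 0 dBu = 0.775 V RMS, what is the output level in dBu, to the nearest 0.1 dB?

+9.3 dBu

Input level: 20·log₁₀(0.0420/0.775) = -25.32 dBu.
Output: -25.32 + 34.6 = +9.3 dBu.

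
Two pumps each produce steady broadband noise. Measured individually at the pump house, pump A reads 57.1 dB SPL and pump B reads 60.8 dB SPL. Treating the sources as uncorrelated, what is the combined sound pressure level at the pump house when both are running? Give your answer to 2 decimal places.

Uncorrelated sources add in intensity (power), not in dB.
L_total = 10·log₁₀(10^(57.1/10) + 10^(60.8/10)) = 10·log₁₀(1715000) = 62.34 dB SPL.

62.34 dB SPL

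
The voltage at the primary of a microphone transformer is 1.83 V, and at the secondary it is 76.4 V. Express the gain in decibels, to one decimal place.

Voltage is an amplitude quantity, so gain = 20·log₁₀(V_out/V_in).
20·log₁₀(76.4/1.83) = 20·log₁₀(41.75) = 32.4 dB.

32.4 dB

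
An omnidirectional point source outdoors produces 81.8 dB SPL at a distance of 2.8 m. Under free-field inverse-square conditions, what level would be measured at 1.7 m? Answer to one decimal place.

Inverse-square spreading gives ΔL = −20·log₁₀(d₂/d₁).
ΔL = −20·log₁₀(1.7/2.8) = 4.33 dB, so L₂ = 81.8 + (4.33) = 86.1 dB SPL.

86.1 dB SPL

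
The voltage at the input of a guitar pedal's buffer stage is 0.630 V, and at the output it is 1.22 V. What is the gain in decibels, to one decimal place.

5.7 dB

For a voltage ratio, dB = 20·log₁₀(V₂/V₁).
20·log₁₀(1.22/0.630) = 20·log₁₀(1.937) = 5.7 dB.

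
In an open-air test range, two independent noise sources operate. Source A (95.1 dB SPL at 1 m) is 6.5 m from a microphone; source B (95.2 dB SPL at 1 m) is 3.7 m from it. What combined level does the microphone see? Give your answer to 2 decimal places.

At the listener: L_A = 95.1 − 20·log₁₀(6.5) = 78.842 dB; L_B = 95.2 − 20·log₁₀(3.7) = 83.836 dB.
Combined: 10·log₁₀(10^(78.842/10)+10^(83.836/10)) = 85.03 dB SPL.

85.03 dB SPL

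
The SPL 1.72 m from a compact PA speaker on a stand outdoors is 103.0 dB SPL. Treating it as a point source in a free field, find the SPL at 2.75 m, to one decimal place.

98.9 dB SPL

For a point source in a free field, ΔL = −20·log₁₀(d₂/d₁).
ΔL = −20·log₁₀(2.75/1.72) = -4.08 dB, so L₂ = 103.0 + (-4.08) = 98.9 dB SPL.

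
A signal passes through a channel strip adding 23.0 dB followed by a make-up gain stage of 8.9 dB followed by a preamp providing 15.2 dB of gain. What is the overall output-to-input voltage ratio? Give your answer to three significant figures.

226

Net gain = 23.0 + 8.9 + 15.2 = 47.1 dB.
Voltage ratio = 10^(47.1/20) = 226.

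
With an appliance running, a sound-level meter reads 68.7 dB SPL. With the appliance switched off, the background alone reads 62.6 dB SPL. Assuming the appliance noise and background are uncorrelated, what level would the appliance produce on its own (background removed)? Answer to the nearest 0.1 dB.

67.5 dB SPL

Remove the background by subtracting linear intensities:
L_src = 10·log₁₀(10^(68.7/10) − 10^(62.6/10)) = 10·log₁₀(5593000) = 67.5 dB SPL.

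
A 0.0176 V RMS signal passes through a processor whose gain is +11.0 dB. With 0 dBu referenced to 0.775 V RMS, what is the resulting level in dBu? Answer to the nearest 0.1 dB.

-21.9 dBu

Input level: 20·log₁₀(0.0176/0.775) = -32.88 dBu.
Output: -32.88 + 11.0 = -21.9 dBu.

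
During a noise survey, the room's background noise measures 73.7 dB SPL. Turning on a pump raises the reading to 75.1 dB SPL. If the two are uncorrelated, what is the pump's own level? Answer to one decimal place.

69.5 dB SPL

Remove the background by subtracting linear intensities:
L_src = 10·log₁₀(10^(75.1/10) − 10^(73.7/10)) = 10·log₁₀(8917000) = 69.5 dB SPL.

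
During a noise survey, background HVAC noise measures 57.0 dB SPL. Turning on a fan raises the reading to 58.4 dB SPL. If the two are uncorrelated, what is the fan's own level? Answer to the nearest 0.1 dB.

Subtract intensities: L_src = 10·log₁₀(10^(L_total/10) − 10^(L_bg/10)).
L_src = 10·log₁₀(10^(58.4/10) − 10^(57.0/10)) = 10·log₁₀(190600) = 52.8 dB SPL.

52.8 dB SPL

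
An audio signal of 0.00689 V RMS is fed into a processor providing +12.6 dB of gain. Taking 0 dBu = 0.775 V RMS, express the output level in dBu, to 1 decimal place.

-28.4 dBu

Input level: 20·log₁₀(0.00689/0.775) = -41.02 dBu.
Output: -41.02 + 12.6 = -28.4 dBu.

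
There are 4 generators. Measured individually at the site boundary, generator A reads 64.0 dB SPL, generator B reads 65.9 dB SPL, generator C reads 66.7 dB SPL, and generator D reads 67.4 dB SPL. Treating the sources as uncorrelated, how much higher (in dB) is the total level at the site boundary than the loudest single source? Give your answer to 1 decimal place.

4.8 dB

Add the sources as powers (linear), then convert back to dB:
L_total = 10·log₁₀(10^(64.0/10) + 10^(65.9/10) + 10^(66.7/10) + 10^(67.4/10)) = 72.19 dB SPL.
Excess over the loudest (67.4 dB): 72.19 − 67.4 = 4.8 dB.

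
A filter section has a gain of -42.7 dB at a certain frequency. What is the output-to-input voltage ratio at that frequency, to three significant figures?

Voltage ratio = 10^(dB/20).
10^(-42.7/20) = 10^(-2.135) = 0.00733.

0.00733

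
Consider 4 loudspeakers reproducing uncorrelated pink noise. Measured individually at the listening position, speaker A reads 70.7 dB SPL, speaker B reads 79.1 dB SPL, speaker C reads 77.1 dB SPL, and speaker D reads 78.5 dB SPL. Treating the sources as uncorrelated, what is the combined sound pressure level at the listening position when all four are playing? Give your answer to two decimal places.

83.33 dB SPL

Add the sources as powers (linear), then convert back to dB:
L_total = 10·log₁₀(10^(70.7/10) + 10^(79.1/10) + 10^(77.1/10) + 10^(78.5/10)) = 10·log₁₀(215100000) = 83.33 dB SPL.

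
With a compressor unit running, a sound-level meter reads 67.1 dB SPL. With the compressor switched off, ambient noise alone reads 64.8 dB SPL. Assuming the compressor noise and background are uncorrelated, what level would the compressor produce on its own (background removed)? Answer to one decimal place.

Subtract intensities: L_src = 10·log₁₀(10^(L_total/10) − 10^(L_bg/10)).
L_src = 10·log₁₀(10^(67.1/10) − 10^(64.8/10)) = 10·log₁₀(2109000) = 63.2 dB SPL.

63.2 dB SPL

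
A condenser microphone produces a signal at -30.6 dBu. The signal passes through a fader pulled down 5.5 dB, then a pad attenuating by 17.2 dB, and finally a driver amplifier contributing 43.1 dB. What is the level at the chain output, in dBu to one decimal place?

-10.2 dBu

Gain stages sum in dB:
-30.6 − 5.5 − 17.2 + 43.1 = -10.2 dBu.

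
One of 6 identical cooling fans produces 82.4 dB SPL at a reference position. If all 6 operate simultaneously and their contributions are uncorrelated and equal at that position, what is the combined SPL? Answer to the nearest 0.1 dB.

6 equal incoherent sources raise the level by 10·log₁₀(6) = 7.78 dB.
L_total = 82.4 + 7.78 = 90.2 dB SPL.

90.2 dB SPL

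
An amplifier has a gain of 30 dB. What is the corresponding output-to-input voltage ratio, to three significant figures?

Voltage ratio = 10^(dB/20).
10^(30/20) = 10^(1.500) = 31.6.

31.6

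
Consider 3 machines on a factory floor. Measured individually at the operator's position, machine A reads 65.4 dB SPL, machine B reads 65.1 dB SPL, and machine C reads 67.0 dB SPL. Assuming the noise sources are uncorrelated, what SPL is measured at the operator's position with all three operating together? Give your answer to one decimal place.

Uncorrelated sources add in intensity (power), not in dB.
L_total = 10·log₁₀(10^(65.4/10) + 10^(65.1/10) + 10^(67.0/10)) = 10·log₁₀(11720000) = 70.7 dB SPL.

70.7 dB SPL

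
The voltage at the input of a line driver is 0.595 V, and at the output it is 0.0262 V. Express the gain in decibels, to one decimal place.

-27.1 dB

Voltage is an amplitude quantity, so gain = 20·log₁₀(V_out/V_in).
20·log₁₀(0.0262/0.595) = 20·log₁₀(0.04403) = -27.1 dB.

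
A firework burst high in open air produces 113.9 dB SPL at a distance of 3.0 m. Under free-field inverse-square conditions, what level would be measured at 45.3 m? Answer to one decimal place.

Free-field point source: level drops by 20·log₁₀ of the distance ratio.
ΔL = −20·log₁₀(45.3/3.0) = -23.58 dB, so L₂ = 113.9 + (-23.58) = 90.3 dB SPL.

90.3 dB SPL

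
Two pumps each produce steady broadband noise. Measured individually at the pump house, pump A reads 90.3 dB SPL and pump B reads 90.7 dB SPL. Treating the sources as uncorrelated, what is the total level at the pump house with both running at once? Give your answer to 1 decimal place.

93.5 dB SPL

Add the sources as powers (linear), then convert back to dB:
L_total = 10·log₁₀(10^(90.3/10) + 10^(90.7/10)) = 10·log₁₀(2246000000) = 93.5 dB SPL.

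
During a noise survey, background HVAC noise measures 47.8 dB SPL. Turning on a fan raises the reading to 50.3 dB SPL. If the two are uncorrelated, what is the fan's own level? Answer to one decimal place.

Subtract intensities: L_src = 10·log₁₀(10^(L_total/10) − 10^(L_bg/10)).
L_src = 10·log₁₀(10^(50.3/10) − 10^(47.8/10)) = 10·log₁₀(46900) = 46.7 dB SPL.

46.7 dB SPL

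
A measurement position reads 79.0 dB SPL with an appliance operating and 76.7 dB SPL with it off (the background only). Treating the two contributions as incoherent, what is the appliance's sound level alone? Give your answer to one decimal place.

75.1 dB SPL

Background correction is a power subtraction:
L_src = 10·log₁₀(10^(79.0/10) − 10^(76.7/10)) = 10·log₁₀(32660000) = 75.1 dB SPL.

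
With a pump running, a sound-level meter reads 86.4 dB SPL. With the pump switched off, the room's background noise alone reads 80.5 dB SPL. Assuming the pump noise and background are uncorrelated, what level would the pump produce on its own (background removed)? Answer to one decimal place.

Remove the background by subtracting linear intensities:
L_src = 10·log₁₀(10^(86.4/10) − 10^(80.5/10)) = 10·log₁₀(324300000) = 85.1 dB SPL.

85.1 dB SPL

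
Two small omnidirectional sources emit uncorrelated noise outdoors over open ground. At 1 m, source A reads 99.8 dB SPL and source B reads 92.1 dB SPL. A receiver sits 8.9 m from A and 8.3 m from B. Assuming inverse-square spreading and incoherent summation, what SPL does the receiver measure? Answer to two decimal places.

At the listener: L_A = 99.8 − 20·log₁₀(8.9) = 80.812 dB; L_B = 92.1 − 20·log₁₀(8.3) = 73.718 dB.
Combined: 10·log₁₀(10^(80.812/10)+10^(73.718/10)) = 81.59 dB SPL.

81.59 dB SPL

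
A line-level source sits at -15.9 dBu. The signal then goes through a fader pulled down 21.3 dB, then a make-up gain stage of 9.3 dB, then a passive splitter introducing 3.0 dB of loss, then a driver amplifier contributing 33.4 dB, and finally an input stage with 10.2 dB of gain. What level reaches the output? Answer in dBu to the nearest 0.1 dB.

In dB, series stages simply add:
-15.9 − 21.3 + 9.3 − 3.0 + 33.4 + 10.2 = +12.7 dBu.

+12.7 dBu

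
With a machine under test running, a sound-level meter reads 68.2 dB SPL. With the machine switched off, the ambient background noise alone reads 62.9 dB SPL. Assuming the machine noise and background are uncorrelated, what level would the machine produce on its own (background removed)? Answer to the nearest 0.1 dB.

Subtract intensities: L_src = 10·log₁₀(10^(L_total/10) − 10^(L_bg/10)).
L_src = 10·log₁₀(10^(68.2/10) − 10^(62.9/10)) = 10·log₁₀(4657000) = 66.7 dB SPL.

66.7 dB SPL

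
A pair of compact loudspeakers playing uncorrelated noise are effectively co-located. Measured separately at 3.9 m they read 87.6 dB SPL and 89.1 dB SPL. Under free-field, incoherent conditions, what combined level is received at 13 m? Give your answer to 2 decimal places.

80.97 dB SPL

Combined at 3.9 m: 10·log₁₀(10^(87.6/10)+10^(89.1/10)) = 91.425 dB SPL.
Then apply −20·log₁₀(13/3.9) = -10.458 dB → 80.97 dB SPL.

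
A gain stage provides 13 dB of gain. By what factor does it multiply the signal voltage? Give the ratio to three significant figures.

4.47

Voltage ratio = 10^(dB/20).
10^(13/20) = 10^(0.6500) = 4.47.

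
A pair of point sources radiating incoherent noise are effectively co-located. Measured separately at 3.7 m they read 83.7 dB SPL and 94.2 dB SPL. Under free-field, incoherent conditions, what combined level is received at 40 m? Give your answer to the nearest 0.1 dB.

Combined at 3.7 m: 10·log₁₀(10^(83.7/10)+10^(94.2/10)) = 94.57 dB SPL.
Then apply −20·log₁₀(40/3.7) = -20.68 dB → 73.9 dB SPL.

73.9 dB SPL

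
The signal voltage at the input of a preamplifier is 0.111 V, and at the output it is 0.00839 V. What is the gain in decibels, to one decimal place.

-22.4 dB

Voltage is an amplitude quantity, so gain = 20·log₁₀(V_out/V_in).
20·log₁₀(0.00839/0.111) = 20·log₁₀(0.07559) = -22.4 dB.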